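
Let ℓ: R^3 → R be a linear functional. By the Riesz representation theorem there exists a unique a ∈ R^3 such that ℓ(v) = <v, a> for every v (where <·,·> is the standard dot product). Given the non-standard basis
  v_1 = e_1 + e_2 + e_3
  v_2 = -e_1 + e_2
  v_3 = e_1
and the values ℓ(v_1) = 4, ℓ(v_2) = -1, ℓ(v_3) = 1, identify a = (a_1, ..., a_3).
a = (1, 0, 3)

Write a = (a_1, ..., a_3) in the standard basis. For each basis vector v_i, ℓ(v_i) = <v_i, a> is a linear equation in the a_j's. Collect the n equations into a matrix system V a = ℓ, where row i of V is v_i (expressed in the standard basis). Since V is invertible (lower-triangular with 1s on the diagonal, up to permutation), solve by back-substitution:
  V =
[[1, 1, 1],
 [-1, 1, 0],
 [1, 0, 0]]
  V a = (4, -1, 1)
Solving gives a = (1, 0, 3).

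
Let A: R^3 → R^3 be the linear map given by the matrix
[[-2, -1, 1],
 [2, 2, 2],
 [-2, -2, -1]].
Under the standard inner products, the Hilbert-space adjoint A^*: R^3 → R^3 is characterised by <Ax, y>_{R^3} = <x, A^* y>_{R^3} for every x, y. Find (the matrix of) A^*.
A^* = A^T =
[[-2, 2, -2],
 [-1, 2, -2],
 [1, 2, -1]]

For real matrices with standard dot products, the defining identity <Ax, y> = <x, A^* y> gives (Ax)^T y = x^T (A^*) y, i.e. x^T A^T y = x^T (A^*) y. Since this holds for all x, y, we must have A^* = A^T. Therefore
A^* =
[[-2, 2, -2],
 [-1, 2, -2],
 [1, 2, -1]].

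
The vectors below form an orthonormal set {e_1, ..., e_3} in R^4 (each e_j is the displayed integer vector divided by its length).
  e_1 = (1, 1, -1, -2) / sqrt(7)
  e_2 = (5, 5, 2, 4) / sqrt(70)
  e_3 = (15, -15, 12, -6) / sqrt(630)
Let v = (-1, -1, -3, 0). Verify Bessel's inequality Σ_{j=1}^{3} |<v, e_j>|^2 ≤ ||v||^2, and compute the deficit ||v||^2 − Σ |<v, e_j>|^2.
Σ |<v, e_j>|^2 = 41/7; ||v||^2 = 11; deficit = 36/7

Write each e_j = u_j / sqrt(<u_j, u_j>) where u_j is the displayed integer vector. Then <v, e_j> = <v, u_j> / sqrt(<u_j, u_j>), so |<v, e_j>|^2 = <v, u_j>^2 / <u_j, u_j>.
Coefficients: <v, e_1> = 1/sqrt(7), <v, e_2> = -16/sqrt(70), <v, e_3> = -36/sqrt(630).
Square and sum: Σ |<v, e_j>|^2 = 41/7.
Compute ||v||^2 = v·v = 11.
Deficit = 11 − 41/7 = 36/7 ≥ 0, confirming Bessel's inequality. (The deficit equals ||v − Σ <v,e_j> e_j||^2, the squared distance from v to span{e_j}.)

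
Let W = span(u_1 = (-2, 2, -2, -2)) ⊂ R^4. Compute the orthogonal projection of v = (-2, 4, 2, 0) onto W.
proj_W(v) = (-1, 1, -1, -1)

Set up U = [u_1 | ... | u_1] ∈ R^(4×1). The projector onto W = col(U) is P = U (U^T U)^(-1) U^T.
Compute U^T U =
  [16],
and U^T v = (8).
Solve U^T U · c = U^T v for the coefficients: c = (1/2). The projection is proj_W(v) = U c.
Check: (v - proj_W(v)) · u_1 = 0  (should be 0).
Result: proj_W(v) = (-1, 1, -1, -1).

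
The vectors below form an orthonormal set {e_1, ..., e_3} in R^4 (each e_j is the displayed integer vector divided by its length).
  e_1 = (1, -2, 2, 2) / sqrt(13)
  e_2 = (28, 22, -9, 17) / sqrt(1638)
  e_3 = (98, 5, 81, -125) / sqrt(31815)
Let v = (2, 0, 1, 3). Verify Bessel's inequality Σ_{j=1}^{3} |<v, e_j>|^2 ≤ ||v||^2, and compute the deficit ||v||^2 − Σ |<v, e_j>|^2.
Σ |<v, e_j>|^2 = 6998/505; ||v||^2 = 14; deficit = 72/505

Write each e_j = u_j / sqrt(<u_j, u_j>) where u_j is the displayed integer vector. Then <v, e_j> = <v, u_j> / sqrt(<u_j, u_j>), so |<v, e_j>|^2 = <v, u_j>^2 / <u_j, u_j>.
Coefficients: <v, e_1> = 10/sqrt(13), <v, e_2> = 98/sqrt(1638), <v, e_3> = -98/sqrt(31815).
Square and sum: Σ |<v, e_j>|^2 = 6998/505.
Compute ||v||^2 = v·v = 14.
Deficit = 14 − 6998/505 = 72/505 ≥ 0, confirming Bessel's inequality. (The deficit equals ||v − Σ <v,e_j> e_j||^2, the squared distance from v to span{e_j}.)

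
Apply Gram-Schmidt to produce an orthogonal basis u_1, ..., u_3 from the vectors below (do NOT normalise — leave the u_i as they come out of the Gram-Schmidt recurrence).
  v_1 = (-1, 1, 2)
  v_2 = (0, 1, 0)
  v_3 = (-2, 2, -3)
Orthogonal basis:
  u_1 = (-1, 1, 2)
  u_2 = (1/6, 5/6, -1/3)
  u_3 = (-14/5, 0, -7/5)

Apply the Gram-Schmidt recurrence
  u_1 = v_1
  u_i = v_i − Σ_{j<i} ((v_i · u_j) / (u_j · u_j)) · u_j.

Step by step this gives:
  u_1 = (-1, 1, 2)
  u_2 = (1/6, 5/6, -1/3)
  u_3 = (-14/5, 0, -7/5)

Orthogonality check:
  u_2 · u_1 = 0 (should be 0)
  u_3 · u_1 = 0 (should be 0)
  u_3 · u_2 = 0 (should be 0)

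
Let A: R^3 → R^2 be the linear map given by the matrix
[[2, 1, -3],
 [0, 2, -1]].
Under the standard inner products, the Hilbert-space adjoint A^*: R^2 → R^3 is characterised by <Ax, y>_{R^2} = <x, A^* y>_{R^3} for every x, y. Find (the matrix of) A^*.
A^* = A^T =
[[2, 0],
 [1, 2],
 [-3, -1]]

For real matrices with standard dot products, the defining identity <Ax, y> = <x, A^* y> gives (Ax)^T y = x^T (A^*) y, i.e. x^T A^T y = x^T (A^*) y. Since this holds for all x, y, we must have A^* = A^T. Therefore
A^* =
[[2, 0],
 [1, 2],
 [-3, -1]].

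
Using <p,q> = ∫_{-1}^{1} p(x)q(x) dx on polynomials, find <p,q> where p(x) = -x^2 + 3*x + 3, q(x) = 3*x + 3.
<p,q> = 22

Expand the product: p(x)·q(x) = -3*x^3 + 6*x^2 + 18*x + 9.
∫_{-1}^{1} of each monomial x^k gives [2/(k+1) if k even, 0 if k odd]. Integrating term-by-term (or equivalently evaluating the antiderivative F(x) = -3*x^4/4 + 2*x^3 + 9*x^2 + 9*x at the endpoints):
  F(1) − F(−1) = 77/4 − (-11/4) = 22.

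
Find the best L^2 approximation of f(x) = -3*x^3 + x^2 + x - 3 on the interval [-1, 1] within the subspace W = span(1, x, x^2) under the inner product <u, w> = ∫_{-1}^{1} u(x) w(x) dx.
g(x) = x^2 - 4*x/5 - 3

The best approximation g ∈ W is the orthogonal projection of f onto W. Writing g = a_0 + a_1 x + a_2 x^2, the coefficients solve the normal equations G · a = b where
  G_{ij} = <φ_i, φ_j> and b_i = <f, φ_i>, with φ_0 = 1, φ_1 = x, φ_2 = x^2.
G =
  [2, 0, 2/3]
  [0, 2/3, 0]
  [2/3, 0, 2/5],
b = (-16/3, -8/15, -8/5).
Solving gives a_0 = -3, a_1 = -4/5, a_2 = 1, so
  g(x) = x^2 - 4*x/5 - 3.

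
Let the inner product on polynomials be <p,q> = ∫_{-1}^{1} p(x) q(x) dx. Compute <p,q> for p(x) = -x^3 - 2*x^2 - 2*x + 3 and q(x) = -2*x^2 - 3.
<p,q> = -82/5

Expand the product: p(x)·q(x) = 2*x^5 + 4*x^4 + 7*x^3 + 6*x - 9.
∫_{-1}^{1} of each monomial x^k gives [2/(k+1) if k even, 0 if k odd]. Integrating term-by-term (or equivalently evaluating the antiderivative F(x) = x^6/3 + 4*x^5/5 + 7*x^4/4 + 3*x^2 - 9*x at the endpoints):
  F(1) − F(−1) = -187/60 − (797/60) = -82/5.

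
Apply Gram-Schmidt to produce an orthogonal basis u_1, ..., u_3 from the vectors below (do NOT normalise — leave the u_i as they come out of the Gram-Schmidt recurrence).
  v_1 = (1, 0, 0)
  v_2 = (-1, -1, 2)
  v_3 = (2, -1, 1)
Orthogonal basis:
  u_1 = (1, 0, 0)
  u_2 = (0, -1, 2)
  u_3 = (0, -2/5, -1/5)

Apply the Gram-Schmidt recurrence
  u_1 = v_1
  u_i = v_i − Σ_{j<i} ((v_i · u_j) / (u_j · u_j)) · u_j.

Step by step this gives:
  u_1 = (1, 0, 0)
  u_2 = (0, -1, 2)
  u_3 = (0, -2/5, -1/5)

Orthogonality check:
  u_2 · u_1 = 0 (should be 0)
  u_3 · u_1 = 0 (should be 0)
  u_3 · u_2 = 0 (should be 0)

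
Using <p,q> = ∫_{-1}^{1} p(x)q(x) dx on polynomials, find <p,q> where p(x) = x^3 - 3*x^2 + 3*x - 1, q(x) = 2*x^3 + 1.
<p,q> = -36/35

Expand the product: p(x)·q(x) = 2*x^6 - 6*x^5 + 6*x^4 - x^3 - 3*x^2 + 3*x - 1.
∫_{-1}^{1} of each monomial x^k gives [2/(k+1) if k even, 0 if k odd]. Integrating term-by-term (or equivalently evaluating the antiderivative F(x) = 2*x^7/7 - x^6 + 6*x^5/5 - x^4/4 - x^3 + 3*x^2/2 - x at the endpoints):
  F(1) − F(−1) = -37/140 − (107/140) = -36/35.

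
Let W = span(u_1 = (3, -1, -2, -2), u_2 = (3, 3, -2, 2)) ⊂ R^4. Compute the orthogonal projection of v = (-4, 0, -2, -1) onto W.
proj_W(v) = (-5/3, -7/9, 10/9, -2/9)

Set up U = [u_1 | ... | u_2] ∈ R^(4×2). The projector onto W = col(U) is P = U (U^T U)^(-1) U^T.
Compute U^T U =
  [18, 6]
  [6, 26],
and U^T v = (-6, -10).
Solve U^T U · c = U^T v for the coefficients: c = (-2/9, -1/3). The projection is proj_W(v) = U c.
Check: (v - proj_W(v)) · u_1 = 0  (should be 0).
Check: (v - proj_W(v)) · u_2 = 0  (should be 0).
Result: proj_W(v) = (-5/3, -7/9, 10/9, -2/9).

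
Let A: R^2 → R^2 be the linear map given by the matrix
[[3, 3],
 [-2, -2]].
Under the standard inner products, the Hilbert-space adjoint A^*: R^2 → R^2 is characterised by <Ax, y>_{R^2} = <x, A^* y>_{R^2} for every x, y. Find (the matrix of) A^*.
A^* = A^T =
[[3, -2],
 [3, -2]]

For real matrices with standard dot products, the defining identity <Ax, y> = <x, A^* y> gives (Ax)^T y = x^T (A^*) y, i.e. x^T A^T y = x^T (A^*) y. Since this holds for all x, y, we must have A^* = A^T. Therefore
A^* =
[[3, -2],
 [3, -2]].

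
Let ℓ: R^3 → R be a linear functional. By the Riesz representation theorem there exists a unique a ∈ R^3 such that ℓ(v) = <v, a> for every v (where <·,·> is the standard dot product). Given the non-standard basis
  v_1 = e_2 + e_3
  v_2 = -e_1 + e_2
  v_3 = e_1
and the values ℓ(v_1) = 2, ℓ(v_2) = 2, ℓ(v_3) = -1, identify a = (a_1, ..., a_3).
a = (-1, 1, 1)

Write a = (a_1, ..., a_3) in the standard basis. For each basis vector v_i, ℓ(v_i) = <v_i, a> is a linear equation in the a_j's. Collect the n equations into a matrix system V a = ℓ, where row i of V is v_i (expressed in the standard basis). Since V is invertible (lower-triangular with 1s on the diagonal, up to permutation), solve by back-substitution:
  V =
[[0, 1, 1],
 [-1, 1, 0],
 [1, 0, 0]]
  V a = (2, 2, -1)
Solving gives a = (-1, 1, 1).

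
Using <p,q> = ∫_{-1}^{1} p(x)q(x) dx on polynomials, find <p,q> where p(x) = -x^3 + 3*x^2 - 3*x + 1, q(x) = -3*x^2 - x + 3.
<p,q> = 44/5

Expand the product: p(x)·q(x) = 3*x^5 - 8*x^4 + 3*x^3 + 9*x^2 - 10*x + 3.
∫_{-1}^{1} of each monomial x^k gives [2/(k+1) if k even, 0 if k odd]. Integrating term-by-term (or equivalently evaluating the antiderivative F(x) = x^6/2 - 8*x^5/5 + 3*x^4/4 + 3*x^3 - 5*x^2 + 3*x at the endpoints):
  F(1) − F(−1) = 13/20 − (-163/20) = 44/5.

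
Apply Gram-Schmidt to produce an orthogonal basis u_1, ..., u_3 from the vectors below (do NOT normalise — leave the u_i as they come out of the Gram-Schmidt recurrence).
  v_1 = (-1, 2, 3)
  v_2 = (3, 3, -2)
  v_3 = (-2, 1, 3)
Orthogonal basis:
  u_1 = (-1, 2, 3)
  u_2 = (39/14, 24/7, -19/14)
  u_3 = (-6/23, 42/299, -54/299)

Apply the Gram-Schmidt recurrence
  u_1 = v_1
  u_i = v_i − Σ_{j<i} ((v_i · u_j) / (u_j · u_j)) · u_j.

Step by step this gives:
  u_1 = (-1, 2, 3)
  u_2 = (39/14, 24/7, -19/14)
  u_3 = (-6/23, 42/299, -54/299)

Orthogonality check:
  u_2 · u_1 = 0 (should be 0)
  u_3 · u_1 = 0 (should be 0)
  u_3 · u_2 = 0 (should be 0)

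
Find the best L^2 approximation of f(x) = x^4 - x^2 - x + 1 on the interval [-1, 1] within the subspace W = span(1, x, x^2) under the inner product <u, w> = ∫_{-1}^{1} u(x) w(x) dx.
g(x) = -x^2/7 - x + 32/35

The best approximation g ∈ W is the orthogonal projection of f onto W. Writing g = a_0 + a_1 x + a_2 x^2, the coefficients solve the normal equations G · a = b where
  G_{ij} = <φ_i, φ_j> and b_i = <f, φ_i>, with φ_0 = 1, φ_1 = x, φ_2 = x^2.
G =
  [2, 0, 2/3]
  [0, 2/3, 0]
  [2/3, 0, 2/5],
b = (26/15, -2/3, 58/105).
Solving gives a_0 = 32/35, a_1 = -1, a_2 = -1/7, so
  g(x) = -x^2/7 - x + 32/35.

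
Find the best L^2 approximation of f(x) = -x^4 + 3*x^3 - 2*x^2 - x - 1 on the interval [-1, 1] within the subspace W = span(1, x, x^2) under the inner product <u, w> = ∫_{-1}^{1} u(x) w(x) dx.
g(x) = -20*x^2/7 + 4*x/5 - 32/35

The best approximation g ∈ W is the orthogonal projection of f onto W. Writing g = a_0 + a_1 x + a_2 x^2, the coefficients solve the normal equations G · a = b where
  G_{ij} = <φ_i, φ_j> and b_i = <f, φ_i>, with φ_0 = 1, φ_1 = x, φ_2 = x^2.
G =
  [2, 0, 2/3]
  [0, 2/3, 0]
  [2/3, 0, 2/5],
b = (-56/15, 8/15, -184/105).
Solving gives a_0 = -32/35, a_1 = 4/5, a_2 = -20/7, so
  g(x) = -20*x^2/7 + 4*x/5 - 32/35.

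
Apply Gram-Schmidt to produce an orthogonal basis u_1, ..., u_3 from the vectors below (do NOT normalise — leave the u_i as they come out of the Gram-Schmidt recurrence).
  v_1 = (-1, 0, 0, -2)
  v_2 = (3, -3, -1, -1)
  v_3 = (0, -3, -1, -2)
Orthogonal basis:
  u_1 = (-1, 0, 0, -2)
  u_2 = (14/5, -3, -1, -7/5)
  u_3 = (-100/99, -35/33, -35/99, 50/99)

Apply the Gram-Schmidt recurrence
  u_1 = v_1
  u_i = v_i − Σ_{j<i} ((v_i · u_j) / (u_j · u_j)) · u_j.

Step by step this gives:
  u_1 = (-1, 0, 0, -2)
  u_2 = (14/5, -3, -1, -7/5)
  u_3 = (-100/99, -35/33, -35/99, 50/99)

Orthogonality check:
  u_2 · u_1 = 0 (should be 0)
  u_3 · u_1 = 0 (should be 0)
  u_3 · u_2 = 0 (should be 0)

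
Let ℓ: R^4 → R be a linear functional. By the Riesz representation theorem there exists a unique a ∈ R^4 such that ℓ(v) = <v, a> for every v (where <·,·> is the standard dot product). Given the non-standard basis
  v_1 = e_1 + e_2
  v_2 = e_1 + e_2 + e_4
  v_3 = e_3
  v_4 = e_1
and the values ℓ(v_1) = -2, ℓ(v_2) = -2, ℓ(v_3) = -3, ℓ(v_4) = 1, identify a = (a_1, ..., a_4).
a = (1, -3, -3, 0)

Write a = (a_1, ..., a_4) in the standard basis. For each basis vector v_i, ℓ(v_i) = <v_i, a> is a linear equation in the a_j's. Collect the n equations into a matrix system V a = ℓ, where row i of V is v_i (expressed in the standard basis). Since V is invertible (lower-triangular with 1s on the diagonal, up to permutation), solve by back-substitution:
  V =
[[1, 1, 0, 0],
 [1, 1, 0, 1],
 [0, 0, 1, 0],
 [1, 0, 0, 0]]
  V a = (-2, -2, -3, 1)
Solving gives a = (1, -3, -3, 0).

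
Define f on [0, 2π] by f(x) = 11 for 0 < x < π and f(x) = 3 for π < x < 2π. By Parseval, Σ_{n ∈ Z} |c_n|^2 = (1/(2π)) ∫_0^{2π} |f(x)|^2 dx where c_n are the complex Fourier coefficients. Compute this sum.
Σ |c_n|^2 = 65

Parseval equates the L^2 energy of f (normalised by 1/(2π)) with the ℓ^2 sum of its Fourier coefficients: (1/(2π)) ∫_0^{2π} |f|^2 = Σ |c_n|^2.
Compute the left side: (1/(2π)) [∫_0^π 11^2 dx + ∫_π^{2π} 3^2 dx] = (1/(2π)) · (121π + 9π) = (121 + 9)/2 = 65.
So Σ_{n ∈ Z} |c_n|^2 = 65.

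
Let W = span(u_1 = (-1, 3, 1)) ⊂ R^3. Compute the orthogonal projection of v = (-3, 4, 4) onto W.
proj_W(v) = (-19/11, 57/11, 19/11)

Set up U = [u_1 | ... | u_1] ∈ R^(3×1). The projector onto W = col(U) is P = U (U^T U)^(-1) U^T.
Compute U^T U =
  [11],
and U^T v = (19).
Solve U^T U · c = U^T v for the coefficients: c = (19/11). The projection is proj_W(v) = U c.
Check: (v - proj_W(v)) · u_1 = 0  (should be 0).
Result: proj_W(v) = (-19/11, 57/11, 19/11).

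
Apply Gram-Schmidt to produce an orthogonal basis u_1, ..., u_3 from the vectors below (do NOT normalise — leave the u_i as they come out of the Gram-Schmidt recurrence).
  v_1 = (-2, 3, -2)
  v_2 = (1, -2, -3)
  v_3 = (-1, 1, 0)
Orthogonal basis:
  u_1 = (-2, 3, -2)
  u_2 = (13/17, -28/17, -55/17)
  u_3 = (-5/18, -20/117, 5/234)

Apply the Gram-Schmidt recurrence
  u_1 = v_1
  u_i = v_i − Σ_{j<i} ((v_i · u_j) / (u_j · u_j)) · u_j.

Step by step this gives:
  u_1 = (-2, 3, -2)
  u_2 = (13/17, -28/17, -55/17)
  u_3 = (-5/18, -20/117, 5/234)

Orthogonality check:
  u_2 · u_1 = 0 (should be 0)
  u_3 · u_1 = 0 (should be 0)
  u_3 · u_2 = 0 (should be 0)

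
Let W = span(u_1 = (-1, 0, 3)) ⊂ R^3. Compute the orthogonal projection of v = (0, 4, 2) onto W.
proj_W(v) = (-3/5, 0, 9/5)

Set up U = [u_1 | ... | u_1] ∈ R^(3×1). The projector onto W = col(U) is P = U (U^T U)^(-1) U^T.
Compute U^T U =
  [10],
and U^T v = (6).
Solve U^T U · c = U^T v for the coefficients: c = (3/5). The projection is proj_W(v) = U c.
Check: (v - proj_W(v)) · u_1 = 0  (should be 0).
Result: proj_W(v) = (-3/5, 0, 9/5).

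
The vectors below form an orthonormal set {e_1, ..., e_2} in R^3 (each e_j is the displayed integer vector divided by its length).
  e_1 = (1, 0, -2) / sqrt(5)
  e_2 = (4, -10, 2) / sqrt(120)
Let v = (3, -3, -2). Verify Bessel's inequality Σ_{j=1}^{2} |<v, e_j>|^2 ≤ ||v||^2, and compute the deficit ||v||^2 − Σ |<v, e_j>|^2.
Σ |<v, e_j>|^2 = 131/6; ||v||^2 = 22; deficit = 1/6

Write each e_j = u_j / sqrt(<u_j, u_j>) where u_j is the displayed integer vector. Then <v, e_j> = <v, u_j> / sqrt(<u_j, u_j>), so |<v, e_j>|^2 = <v, u_j>^2 / <u_j, u_j>.
Coefficients: <v, e_1> = 7/sqrt(5), <v, e_2> = 38/sqrt(120).
Square and sum: Σ |<v, e_j>|^2 = 131/6.
Compute ||v||^2 = v·v = 22.
Deficit = 22 − 131/6 = 1/6 ≥ 0, confirming Bessel's inequality. (The deficit equals ||v − Σ <v,e_j> e_j||^2, the squared distance from v to span{e_j}.)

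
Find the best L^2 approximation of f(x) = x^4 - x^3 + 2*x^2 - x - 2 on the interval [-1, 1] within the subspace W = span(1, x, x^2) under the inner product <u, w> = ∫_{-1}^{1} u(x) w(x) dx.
g(x) = 20*x^2/7 - 8*x/5 - 73/35

The best approximation g ∈ W is the orthogonal projection of f onto W. Writing g = a_0 + a_1 x + a_2 x^2, the coefficients solve the normal equations G · a = b where
  G_{ij} = <φ_i, φ_j> and b_i = <f, φ_i>, with φ_0 = 1, φ_1 = x, φ_2 = x^2.
G =
  [2, 0, 2/3]
  [0, 2/3, 0]
  [2/3, 0, 2/5],
b = (-34/15, -16/15, -26/105).
Solving gives a_0 = -73/35, a_1 = -8/5, a_2 = 20/7, so
  g(x) = 20*x^2/7 - 8*x/5 - 73/35.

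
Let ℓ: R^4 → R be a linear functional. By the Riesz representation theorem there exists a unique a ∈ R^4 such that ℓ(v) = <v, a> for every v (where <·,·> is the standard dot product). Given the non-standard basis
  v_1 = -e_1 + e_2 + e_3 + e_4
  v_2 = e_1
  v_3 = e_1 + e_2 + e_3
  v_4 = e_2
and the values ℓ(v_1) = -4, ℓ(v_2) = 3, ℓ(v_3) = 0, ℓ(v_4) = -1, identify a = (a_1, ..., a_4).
a = (3, -1, -2, 2)

Write a = (a_1, ..., a_4) in the standard basis. For each basis vector v_i, ℓ(v_i) = <v_i, a> is a linear equation in the a_j's. Collect the n equations into a matrix system V a = ℓ, where row i of V is v_i (expressed in the standard basis). Since V is invertible (lower-triangular with 1s on the diagonal, up to permutation), solve by back-substitution:
  V =
[[-1, 1, 1, 1],
 [1, 0, 0, 0],
 [1, 1, 1, 0],
 [0, 1, 0, 0]]
  V a = (-4, 3, 0, -1)
Solving gives a = (3, -1, -2, 2).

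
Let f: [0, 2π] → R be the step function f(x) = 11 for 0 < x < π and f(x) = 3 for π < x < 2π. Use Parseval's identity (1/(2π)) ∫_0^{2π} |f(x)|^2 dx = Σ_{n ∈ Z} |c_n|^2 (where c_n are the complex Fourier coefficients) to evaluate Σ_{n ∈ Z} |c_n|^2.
Σ |c_n|^2 = 65

Parseval equates the L^2 energy of f (normalised by 1/(2π)) with the ℓ^2 sum of its Fourier coefficients: (1/(2π)) ∫_0^{2π} |f|^2 = Σ |c_n|^2.
Compute the left side: (1/(2π)) [∫_0^π 11^2 dx + ∫_π^{2π} 3^2 dx] = (1/(2π)) · (121π + 9π) = (121 + 9)/2 = 65.
So Σ_{n ∈ Z} |c_n|^2 = 65.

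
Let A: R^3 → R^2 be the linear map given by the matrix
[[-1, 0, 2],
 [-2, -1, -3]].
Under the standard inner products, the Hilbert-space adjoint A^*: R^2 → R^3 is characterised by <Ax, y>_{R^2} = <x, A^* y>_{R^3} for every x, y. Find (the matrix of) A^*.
A^* = A^T =
[[-1, -2],
 [0, -1],
 [2, -3]]

For real matrices with standard dot products, the defining identity <Ax, y> = <x, A^* y> gives (Ax)^T y = x^T (A^*) y, i.e. x^T A^T y = x^T (A^*) y. Since this holds for all x, y, we must have A^* = A^T. Therefore
A^* =
[[-1, -2],
 [0, -1],
 [2, -3]].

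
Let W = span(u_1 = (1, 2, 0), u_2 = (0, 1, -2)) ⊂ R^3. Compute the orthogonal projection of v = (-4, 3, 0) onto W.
proj_W(v) = (4/21, 19/21, -22/21)

Set up U = [u_1 | ... | u_2] ∈ R^(3×2). The projector onto W = col(U) is P = U (U^T U)^(-1) U^T.
Compute U^T U =
  [5, 2]
  [2, 5],
and U^T v = (2, 3).
Solve U^T U · c = U^T v for the coefficients: c = (4/21, 11/21). The projection is proj_W(v) = U c.
Check: (v - proj_W(v)) · u_1 = 0  (should be 0).
Check: (v - proj_W(v)) · u_2 = 0  (should be 0).
Result: proj_W(v) = (4/21, 19/21, -22/21).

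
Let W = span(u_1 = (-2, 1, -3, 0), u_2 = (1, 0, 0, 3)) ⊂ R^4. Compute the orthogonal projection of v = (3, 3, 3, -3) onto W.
proj_W(v) = (39/34, -33/34, 99/34, -81/34)

Set up U = [u_1 | ... | u_2] ∈ R^(4×2). The projector onto W = col(U) is P = U (U^T U)^(-1) U^T.
Compute U^T U =
  [14, -2]
  [-2, 10],
and U^T v = (-12, -6).
Solve U^T U · c = U^T v for the coefficients: c = (-33/34, -27/34). The projection is proj_W(v) = U c.
Check: (v - proj_W(v)) · u_1 = 0  (should be 0).
Check: (v - proj_W(v)) · u_2 = 0  (should be 0).
Result: proj_W(v) = (39/34, -33/34, 99/34, -81/34).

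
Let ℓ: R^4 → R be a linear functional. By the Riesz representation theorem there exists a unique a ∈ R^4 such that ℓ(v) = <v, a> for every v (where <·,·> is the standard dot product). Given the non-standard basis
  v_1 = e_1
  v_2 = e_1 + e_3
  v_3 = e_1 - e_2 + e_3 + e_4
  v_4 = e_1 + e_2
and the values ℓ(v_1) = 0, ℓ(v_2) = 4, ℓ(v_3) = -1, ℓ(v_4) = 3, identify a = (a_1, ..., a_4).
a = (0, 3, 4, -2)

Write a = (a_1, ..., a_4) in the standard basis. For each basis vector v_i, ℓ(v_i) = <v_i, a> is a linear equation in the a_j's. Collect the n equations into a matrix system V a = ℓ, where row i of V is v_i (expressed in the standard basis). Since V is invertible (lower-triangular with 1s on the diagonal, up to permutation), solve by back-substitution:
  V =
[[1, 0, 0, 0],
 [1, 0, 1, 0],
 [1, -1, 1, 1],
 [1, 1, 0, 0]]
  V a = (0, 4, -1, 3)
Solving gives a = (0, 3, 4, -2).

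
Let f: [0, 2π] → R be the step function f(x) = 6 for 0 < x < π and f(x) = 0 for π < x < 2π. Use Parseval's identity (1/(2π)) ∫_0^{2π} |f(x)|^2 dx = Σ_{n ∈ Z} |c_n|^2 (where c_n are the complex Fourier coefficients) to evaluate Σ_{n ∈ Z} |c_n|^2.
Σ |c_n|^2 = 18

Parseval equates the L^2 energy of f (normalised by 1/(2π)) with the ℓ^2 sum of its Fourier coefficients: (1/(2π)) ∫_0^{2π} |f|^2 = Σ |c_n|^2.
Compute the left side: (1/(2π)) [∫_0^π 6^2 dx + ∫_π^{2π} 0^2 dx] = (1/(2π)) · (36π + 0π) = (36 + 0)/2 = 18.
So Σ_{n ∈ Z} |c_n|^2 = 18.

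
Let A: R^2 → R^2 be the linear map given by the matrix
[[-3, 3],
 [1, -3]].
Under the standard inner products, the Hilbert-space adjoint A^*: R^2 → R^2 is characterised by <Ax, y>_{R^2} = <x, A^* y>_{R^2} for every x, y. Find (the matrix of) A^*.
A^* = A^T =
[[-3, 1],
 [3, -3]]

For real matrices with standard dot products, the defining identity <Ax, y> = <x, A^* y> gives (Ax)^T y = x^T (A^*) y, i.e. x^T A^T y = x^T (A^*) y. Since this holds for all x, y, we must have A^* = A^T. Therefore
A^* =
[[-3, 1],
 [3, -3]].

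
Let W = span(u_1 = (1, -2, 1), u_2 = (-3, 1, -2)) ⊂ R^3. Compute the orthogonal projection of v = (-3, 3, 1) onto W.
proj_W(v) = (-54/35, 88/35, -10/7)

Set up U = [u_1 | ... | u_2] ∈ R^(3×2). The projector onto W = col(U) is P = U (U^T U)^(-1) U^T.
Compute U^T U =
  [6, -7]
  [-7, 14],
and U^T v = (-8, 10).
Solve U^T U · c = U^T v for the coefficients: c = (-6/5, 4/35). The projection is proj_W(v) = U c.
Check: (v - proj_W(v)) · u_1 = 0  (should be 0).
Check: (v - proj_W(v)) · u_2 = 0  (should be 0).
Result: proj_W(v) = (-54/35, 88/35, -10/7).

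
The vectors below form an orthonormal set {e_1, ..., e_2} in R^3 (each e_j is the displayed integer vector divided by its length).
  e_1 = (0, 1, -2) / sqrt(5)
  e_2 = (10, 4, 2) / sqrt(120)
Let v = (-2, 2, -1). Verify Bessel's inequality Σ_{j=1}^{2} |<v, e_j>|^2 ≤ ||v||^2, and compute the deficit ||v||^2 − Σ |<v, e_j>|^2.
Σ |<v, e_j>|^2 = 29/6; ||v||^2 = 9; deficit = 25/6

Write each e_j = u_j / sqrt(<u_j, u_j>) where u_j is the displayed integer vector. Then <v, e_j> = <v, u_j> / sqrt(<u_j, u_j>), so |<v, e_j>|^2 = <v, u_j>^2 / <u_j, u_j>.
Coefficients: <v, e_1> = 4/sqrt(5), <v, e_2> = -14/sqrt(120).
Square and sum: Σ |<v, e_j>|^2 = 29/6.
Compute ||v||^2 = v·v = 9.
Deficit = 9 − 29/6 = 25/6 ≥ 0, confirming Bessel's inequality. (The deficit equals ||v − Σ <v,e_j> e_j||^2, the squared distance from v to span{e_j}.)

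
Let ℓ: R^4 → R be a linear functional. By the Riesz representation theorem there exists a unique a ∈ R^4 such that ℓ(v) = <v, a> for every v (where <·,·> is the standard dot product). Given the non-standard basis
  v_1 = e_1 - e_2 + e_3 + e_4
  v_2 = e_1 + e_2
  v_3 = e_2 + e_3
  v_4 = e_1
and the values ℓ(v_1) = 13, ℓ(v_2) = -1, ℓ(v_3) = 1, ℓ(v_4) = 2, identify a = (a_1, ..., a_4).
a = (2, -3, 4, 4)

Write a = (a_1, ..., a_4) in the standard basis. For each basis vector v_i, ℓ(v_i) = <v_i, a> is a linear equation in the a_j's. Collect the n equations into a matrix system V a = ℓ, where row i of V is v_i (expressed in the standard basis). Since V is invertible (lower-triangular with 1s on the diagonal, up to permutation), solve by back-substitution:
  V =
[[1, -1, 1, 1],
 [1, 1, 0, 0],
 [0, 1, 1, 0],
 [1, 0, 0, 0]]
  V a = (13, -1, 1, 2)
Solving gives a = (2, -3, 4, 4).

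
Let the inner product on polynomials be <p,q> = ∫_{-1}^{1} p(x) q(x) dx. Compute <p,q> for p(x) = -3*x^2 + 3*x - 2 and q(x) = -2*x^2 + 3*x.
<p,q> = 166/15

Expand the product: p(x)·q(x) = 6*x^4 - 15*x^3 + 13*x^2 - 6*x.
∫_{-1}^{1} of each monomial x^k gives [2/(k+1) if k even, 0 if k odd]. Integrating term-by-term (or equivalently evaluating the antiderivative F(x) = 6*x^5/5 - 15*x^4/4 + 13*x^3/3 - 3*x^2 at the endpoints):
  F(1) − F(−1) = -73/60 − (-737/60) = 166/15.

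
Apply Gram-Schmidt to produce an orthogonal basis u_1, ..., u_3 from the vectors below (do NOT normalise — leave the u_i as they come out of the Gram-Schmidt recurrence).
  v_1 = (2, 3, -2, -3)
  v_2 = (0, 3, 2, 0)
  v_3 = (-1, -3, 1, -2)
Orthogonal basis:
  u_1 = (2, 3, -2, -3)
  u_2 = (-5/13, 63/26, 31/13, 15/26)
  u_3 = (-201/313, -330/313, 495/313, -794/313)

Apply the Gram-Schmidt recurrence
  u_1 = v_1
  u_i = v_i − Σ_{j<i} ((v_i · u_j) / (u_j · u_j)) · u_j.

Step by step this gives:
  u_1 = (2, 3, -2, -3)
  u_2 = (-5/13, 63/26, 31/13, 15/26)
  u_3 = (-201/313, -330/313, 495/313, -794/313)

Orthogonality check:
  u_2 · u_1 = 0 (should be 0)
  u_3 · u_1 = 0 (should be 0)
  u_3 · u_2 = 0 (should be 0)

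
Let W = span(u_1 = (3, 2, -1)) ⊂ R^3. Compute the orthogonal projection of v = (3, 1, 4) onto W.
proj_W(v) = (3/2, 1, -1/2)

Set up U = [u_1 | ... | u_1] ∈ R^(3×1). The projector onto W = col(U) is P = U (U^T U)^(-1) U^T.
Compute U^T U =
  [14],
and U^T v = (7).
Solve U^T U · c = U^T v for the coefficients: c = (1/2). The projection is proj_W(v) = U c.
Check: (v - proj_W(v)) · u_1 = 0  (should be 0).
Result: proj_W(v) = (3/2, 1, -1/2).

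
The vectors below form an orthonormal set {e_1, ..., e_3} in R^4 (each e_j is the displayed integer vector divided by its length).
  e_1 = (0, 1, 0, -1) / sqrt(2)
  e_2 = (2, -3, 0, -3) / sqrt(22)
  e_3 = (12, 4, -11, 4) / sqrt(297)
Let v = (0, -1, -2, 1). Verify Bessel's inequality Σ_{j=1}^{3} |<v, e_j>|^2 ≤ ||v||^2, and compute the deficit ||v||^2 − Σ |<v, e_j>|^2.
Σ |<v, e_j>|^2 = 98/27; ||v||^2 = 6; deficit = 64/27

Write each e_j = u_j / sqrt(<u_j, u_j>) where u_j is the displayed integer vector. Then <v, e_j> = <v, u_j> / sqrt(<u_j, u_j>), so |<v, e_j>|^2 = <v, u_j>^2 / <u_j, u_j>.
Coefficients: <v, e_1> = -2/sqrt(2), <v, e_2> = 0/sqrt(22), <v, e_3> = 22/sqrt(297).
Square and sum: Σ |<v, e_j>|^2 = 98/27.
Compute ||v||^2 = v·v = 6.
Deficit = 6 − 98/27 = 64/27 ≥ 0, confirming Bessel's inequality. (The deficit equals ||v − Σ <v,e_j> e_j||^2, the squared distance from v to span{e_j}.)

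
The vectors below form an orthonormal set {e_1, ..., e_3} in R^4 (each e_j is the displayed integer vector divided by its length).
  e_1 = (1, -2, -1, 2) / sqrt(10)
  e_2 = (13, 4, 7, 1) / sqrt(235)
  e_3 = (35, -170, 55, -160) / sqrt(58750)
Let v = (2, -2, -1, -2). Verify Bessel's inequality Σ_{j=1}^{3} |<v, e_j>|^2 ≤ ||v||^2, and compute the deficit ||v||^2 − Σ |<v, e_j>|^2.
Σ |<v, e_j>|^2 = 9; ||v||^2 = 13; deficit = 4

Write each e_j = u_j / sqrt(<u_j, u_j>) where u_j is the displayed integer vector. Then <v, e_j> = <v, u_j> / sqrt(<u_j, u_j>), so |<v, e_j>|^2 = <v, u_j>^2 / <u_j, u_j>.
Coefficients: <v, e_1> = 3/sqrt(10), <v, e_2> = 9/sqrt(235), <v, e_3> = 675/sqrt(58750).
Square and sum: Σ |<v, e_j>|^2 = 9.
Compute ||v||^2 = v·v = 13.
Deficit = 13 − 9 = 4 ≥ 0, confirming Bessel's inequality. (The deficit equals ||v − Σ <v,e_j> e_j||^2, the squared distance from v to span{e_j}.)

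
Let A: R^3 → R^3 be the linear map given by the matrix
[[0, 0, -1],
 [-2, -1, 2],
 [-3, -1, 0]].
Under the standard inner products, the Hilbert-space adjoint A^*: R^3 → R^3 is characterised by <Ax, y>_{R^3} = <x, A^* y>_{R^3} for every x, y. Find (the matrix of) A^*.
A^* = A^T =
[[0, -2, -3],
 [0, -1, -1],
 [-1, 2, 0]]

For real matrices with standard dot products, the defining identity <Ax, y> = <x, A^* y> gives (Ax)^T y = x^T (A^*) y, i.e. x^T A^T y = x^T (A^*) y. Since this holds for all x, y, we must have A^* = A^T. Therefore
A^* =
[[0, -2, -3],
 [0, -1, -1],
 [-1, 2, 0]].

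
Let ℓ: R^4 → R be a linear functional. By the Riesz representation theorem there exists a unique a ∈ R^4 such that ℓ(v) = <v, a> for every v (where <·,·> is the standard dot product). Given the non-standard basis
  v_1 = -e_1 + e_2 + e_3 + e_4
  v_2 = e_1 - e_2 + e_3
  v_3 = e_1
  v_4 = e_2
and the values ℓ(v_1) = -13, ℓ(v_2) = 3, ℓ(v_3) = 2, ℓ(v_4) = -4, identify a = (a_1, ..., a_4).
a = (2, -4, -3, -4)

Write a = (a_1, ..., a_4) in the standard basis. For each basis vector v_i, ℓ(v_i) = <v_i, a> is a linear equation in the a_j's. Collect the n equations into a matrix system V a = ℓ, where row i of V is v_i (expressed in the standard basis). Since V is invertible (lower-triangular with 1s on the diagonal, up to permutation), solve by back-substitution:
  V =
[[-1, 1, 1, 1],
 [1, -1, 1, 0],
 [1, 0, 0, 0],
 [0, 1, 0, 0]]
  V a = (-13, 3, 2, -4)
Solving gives a = (2, -4, -3, -4).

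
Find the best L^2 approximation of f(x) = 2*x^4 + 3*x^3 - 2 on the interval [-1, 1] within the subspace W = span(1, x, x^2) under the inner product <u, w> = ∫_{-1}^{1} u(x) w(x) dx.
g(x) = 12*x^2/7 + 9*x/5 - 76/35

The best approximation g ∈ W is the orthogonal projection of f onto W. Writing g = a_0 + a_1 x + a_2 x^2, the coefficients solve the normal equations G · a = b where
  G_{ij} = <φ_i, φ_j> and b_i = <f, φ_i>, with φ_0 = 1, φ_1 = x, φ_2 = x^2.
G =
  [2, 0, 2/3]
  [0, 2/3, 0]
  [2/3, 0, 2/5],
b = (-16/5, 6/5, -16/21).
Solving gives a_0 = -76/35, a_1 = 9/5, a_2 = 12/7, so
  g(x) = 12*x^2/7 + 9*x/5 - 76/35.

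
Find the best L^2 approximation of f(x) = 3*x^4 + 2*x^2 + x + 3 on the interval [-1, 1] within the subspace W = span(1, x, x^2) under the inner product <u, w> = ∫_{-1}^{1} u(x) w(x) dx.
g(x) = 32*x^2/7 + x + 96/35

The best approximation g ∈ W is the orthogonal projection of f onto W. Writing g = a_0 + a_1 x + a_2 x^2, the coefficients solve the normal equations G · a = b where
  G_{ij} = <φ_i, φ_j> and b_i = <f, φ_i>, with φ_0 = 1, φ_1 = x, φ_2 = x^2.
G =
  [2, 0, 2/3]
  [0, 2/3, 0]
  [2/3, 0, 2/5],
b = (128/15, 2/3, 128/35).
Solving gives a_0 = 96/35, a_1 = 1, a_2 = 32/7, so
  g(x) = 32*x^2/7 + x + 96/35.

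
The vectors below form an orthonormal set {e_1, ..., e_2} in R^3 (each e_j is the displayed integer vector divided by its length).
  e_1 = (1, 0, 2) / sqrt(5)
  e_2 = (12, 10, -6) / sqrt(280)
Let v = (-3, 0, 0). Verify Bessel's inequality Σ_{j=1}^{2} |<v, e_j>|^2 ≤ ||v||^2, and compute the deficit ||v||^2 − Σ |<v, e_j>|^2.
Σ |<v, e_j>|^2 = 45/7; ||v||^2 = 9; deficit = 18/7

Write each e_j = u_j / sqrt(<u_j, u_j>) where u_j is the displayed integer vector. Then <v, e_j> = <v, u_j> / sqrt(<u_j, u_j>), so |<v, e_j>|^2 = <v, u_j>^2 / <u_j, u_j>.
Coefficients: <v, e_1> = -3/sqrt(5), <v, e_2> = -36/sqrt(280).
Square and sum: Σ |<v, e_j>|^2 = 45/7.
Compute ||v||^2 = v·v = 9.
Deficit = 9 − 45/7 = 18/7 ≥ 0, confirming Bessel's inequality. (The deficit equals ||v − Σ <v,e_j> e_j||^2, the squared distance from v to span{e_j}.)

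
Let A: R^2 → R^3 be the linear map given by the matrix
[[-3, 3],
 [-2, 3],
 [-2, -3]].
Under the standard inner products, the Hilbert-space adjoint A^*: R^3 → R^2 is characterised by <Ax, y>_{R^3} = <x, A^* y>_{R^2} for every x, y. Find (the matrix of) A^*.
A^* = A^T =
[[-3, -2, -2],
 [3, 3, -3]]

For real matrices with standard dot products, the defining identity <Ax, y> = <x, A^* y> gives (Ax)^T y = x^T (A^*) y, i.e. x^T A^T y = x^T (A^*) y. Since this holds for all x, y, we must have A^* = A^T. Therefore
A^* =
[[-3, -2, -2],
 [3, 3, -3]].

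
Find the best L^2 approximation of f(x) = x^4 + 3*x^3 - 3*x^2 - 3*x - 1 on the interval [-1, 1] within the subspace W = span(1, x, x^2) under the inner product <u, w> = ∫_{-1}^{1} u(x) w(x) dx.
g(x) = -15*x^2/7 - 6*x/5 - 38/35

The best approximation g ∈ W is the orthogonal projection of f onto W. Writing g = a_0 + a_1 x + a_2 x^2, the coefficients solve the normal equations G · a = b where
  G_{ij} = <φ_i, φ_j> and b_i = <f, φ_i>, with φ_0 = 1, φ_1 = x, φ_2 = x^2.
G =
  [2, 0, 2/3]
  [0, 2/3, 0]
  [2/3, 0, 2/5],
b = (-18/5, -4/5, -166/105).
Solving gives a_0 = -38/35, a_1 = -6/5, a_2 = -15/7, so
  g(x) = -15*x^2/7 - 6*x/5 - 38/35.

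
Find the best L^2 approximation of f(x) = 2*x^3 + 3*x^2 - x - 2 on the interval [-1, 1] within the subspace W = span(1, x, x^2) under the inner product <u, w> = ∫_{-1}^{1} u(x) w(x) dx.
g(x) = 3*x^2 + x/5 - 2

The best approximation g ∈ W is the orthogonal projection of f onto W. Writing g = a_0 + a_1 x + a_2 x^2, the coefficients solve the normal equations G · a = b where
  G_{ij} = <φ_i, φ_j> and b_i = <f, φ_i>, with φ_0 = 1, φ_1 = x, φ_2 = x^2.
G =
  [2, 0, 2/3]
  [0, 2/3, 0]
  [2/3, 0, 2/5],
b = (-2, 2/15, -2/15).
Solving gives a_0 = -2, a_1 = 1/5, a_2 = 3, so
  g(x) = 3*x^2 + x/5 - 2.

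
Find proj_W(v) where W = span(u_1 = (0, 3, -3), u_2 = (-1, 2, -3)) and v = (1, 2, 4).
proj_W(v) = (8/3, 1/3, 7/3)

Set up U = [u_1 | ... | u_2] ∈ R^(3×2). The projector onto W = col(U) is P = U (U^T U)^(-1) U^T.
Compute U^T U =
  [18, 15]
  [15, 14],
and U^T v = (-6, -9).
Solve U^T U · c = U^T v for the coefficients: c = (17/9, -8/3). The projection is proj_W(v) = U c.
Check: (v - proj_W(v)) · u_1 = 0  (should be 0).
Check: (v - proj_W(v)) · u_2 = 0  (should be 0).
Result: proj_W(v) = (8/3, 1/3, 7/3).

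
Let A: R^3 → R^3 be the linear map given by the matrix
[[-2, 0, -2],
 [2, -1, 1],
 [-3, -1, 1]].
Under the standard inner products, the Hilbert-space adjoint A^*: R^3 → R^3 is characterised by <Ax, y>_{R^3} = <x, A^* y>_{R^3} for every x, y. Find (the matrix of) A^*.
A^* = A^T =
[[-2, 2, -3],
 [0, -1, -1],
 [-2, 1, 1]]

For real matrices with standard dot products, the defining identity <Ax, y> = <x, A^* y> gives (Ax)^T y = x^T (A^*) y, i.e. x^T A^T y = x^T (A^*) y. Since this holds for all x, y, we must have A^* = A^T. Therefore
A^* =
[[-2, 2, -3],
 [0, -1, -1],
 [-2, 1, 1]].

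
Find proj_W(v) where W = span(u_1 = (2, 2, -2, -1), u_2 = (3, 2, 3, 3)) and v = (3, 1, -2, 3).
proj_W(v) = (1049/402, 146/67, -11/402, 127/201)

Set up U = [u_1 | ... | u_2] ∈ R^(4×2). The projector onto W = col(U) is P = U (U^T U)^(-1) U^T.
Compute U^T U =
  [13, 1]
  [1, 31],
and U^T v = (9, 14).
Solve U^T U · c = U^T v for the coefficients: c = (265/402, 173/402). The projection is proj_W(v) = U c.
Check: (v - proj_W(v)) · u_1 = 0  (should be 0).
Check: (v - proj_W(v)) · u_2 = 0  (should be 0).
Result: proj_W(v) = (1049/402, 146/67, -11/402, 127/201).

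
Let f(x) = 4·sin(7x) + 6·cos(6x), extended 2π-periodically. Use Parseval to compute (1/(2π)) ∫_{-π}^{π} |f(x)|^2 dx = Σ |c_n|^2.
Σ |c_n|^2 = 26

Expand |f|^2 and use orthogonality of {sin(nx), cos(mx)} on [-π, π]:
  ∫_{-π}^{π} sin(nx)^2 dx = π, ∫ cos(mx)^2 dx = π, and cross terms integrate to 0.
So ∫_{-π}^{π} f(x)^2 dx = 4^2 · π + 6^2 · π = (16 + 36)π.
Divide by 2π: (16 + 36)/2 = 26.
By Parseval, this equals Σ |c_n|^2.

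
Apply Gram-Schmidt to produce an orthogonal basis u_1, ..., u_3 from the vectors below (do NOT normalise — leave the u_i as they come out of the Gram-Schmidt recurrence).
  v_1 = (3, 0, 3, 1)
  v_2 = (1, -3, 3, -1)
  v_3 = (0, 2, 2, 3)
Orthogonal basis:
  u_1 = (3, 0, 3, 1)
  u_2 = (-14/19, -3, 24/19, -30/19)
  u_3 = (-69/37, 50/259, 347/259, 408/259)

Apply the Gram-Schmidt recurrence
  u_1 = v_1
  u_i = v_i − Σ_{j<i} ((v_i · u_j) / (u_j · u_j)) · u_j.

Step by step this gives:
  u_1 = (3, 0, 3, 1)
  u_2 = (-14/19, -3, 24/19, -30/19)
  u_3 = (-69/37, 50/259, 347/259, 408/259)

Orthogonality check:
  u_2 · u_1 = 0 (should be 0)
  u_3 · u_1 = 0 (should be 0)
  u_3 · u_2 = 0 (should be 0)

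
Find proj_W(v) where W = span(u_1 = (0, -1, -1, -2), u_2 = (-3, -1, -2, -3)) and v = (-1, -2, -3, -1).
proj_W(v) = (-21/19, -56/57, -77/57, -7/3)

Set up U = [u_1 | ... | u_2] ∈ R^(4×2). The projector onto W = col(U) is P = U (U^T U)^(-1) U^T.
Compute U^T U =
  [6, 9]
  [9, 23],
and U^T v = (7, 14).
Solve U^T U · c = U^T v for the coefficients: c = (35/57, 7/19). The projection is proj_W(v) = U c.
Check: (v - proj_W(v)) · u_1 = 0  (should be 0).
Check: (v - proj_W(v)) · u_2 = 0  (should be 0).
Result: proj_W(v) = (-21/19, -56/57, -77/57, -7/3).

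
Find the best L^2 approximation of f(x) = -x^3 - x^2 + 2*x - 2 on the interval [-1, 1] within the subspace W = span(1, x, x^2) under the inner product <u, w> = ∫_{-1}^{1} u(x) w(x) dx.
g(x) = -x^2 + 7*x/5 - 2

The best approximation g ∈ W is the orthogonal projection of f onto W. Writing g = a_0 + a_1 x + a_2 x^2, the coefficients solve the normal equations G · a = b where
  G_{ij} = <φ_i, φ_j> and b_i = <f, φ_i>, with φ_0 = 1, φ_1 = x, φ_2 = x^2.
G =
  [2, 0, 2/3]
  [0, 2/3, 0]
  [2/3, 0, 2/5],
b = (-14/3, 14/15, -26/15).
Solving gives a_0 = -2, a_1 = 7/5, a_2 = -1, so
  g(x) = -x^2 + 7*x/5 - 2.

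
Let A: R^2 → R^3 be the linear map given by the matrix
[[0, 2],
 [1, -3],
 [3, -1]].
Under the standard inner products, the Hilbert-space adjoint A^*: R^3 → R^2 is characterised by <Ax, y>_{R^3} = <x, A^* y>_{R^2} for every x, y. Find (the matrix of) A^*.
A^* = A^T =
[[0, 1, 3],
 [2, -3, -1]]

For real matrices with standard dot products, the defining identity <Ax, y> = <x, A^* y> gives (Ax)^T y = x^T (A^*) y, i.e. x^T A^T y = x^T (A^*) y. Since this holds for all x, y, we must have A^* = A^T. Therefore
A^* =
[[0, 1, 3],
 [2, -3, -1]].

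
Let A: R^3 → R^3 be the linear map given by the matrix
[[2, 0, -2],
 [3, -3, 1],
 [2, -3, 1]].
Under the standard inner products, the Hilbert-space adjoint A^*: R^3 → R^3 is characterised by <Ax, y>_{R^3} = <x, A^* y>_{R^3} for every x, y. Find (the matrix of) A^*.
A^* = A^T =
[[2, 3, 2],
 [0, -3, -3],
 [-2, 1, 1]]

For real matrices with standard dot products, the defining identity <Ax, y> = <x, A^* y> gives (Ax)^T y = x^T (A^*) y, i.e. x^T A^T y = x^T (A^*) y. Since this holds for all x, y, we must have A^* = A^T. Therefore
A^* =
[[2, 3, 2],
 [0, -3, -3],
 [-2, 1, 1]].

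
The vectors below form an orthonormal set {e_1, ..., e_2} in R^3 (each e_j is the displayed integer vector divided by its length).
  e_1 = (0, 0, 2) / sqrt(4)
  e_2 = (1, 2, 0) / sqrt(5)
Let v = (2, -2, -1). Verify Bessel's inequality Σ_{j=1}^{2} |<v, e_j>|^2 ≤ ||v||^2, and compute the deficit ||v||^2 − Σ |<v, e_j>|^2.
Σ |<v, e_j>|^2 = 9/5; ||v||^2 = 9; deficit = 36/5

Write each e_j = u_j / sqrt(<u_j, u_j>) where u_j is the displayed integer vector. Then <v, e_j> = <v, u_j> / sqrt(<u_j, u_j>), so |<v, e_j>|^2 = <v, u_j>^2 / <u_j, u_j>.
Coefficients: <v, e_1> = -2/sqrt(4), <v, e_2> = -2/sqrt(5).
Square and sum: Σ |<v, e_j>|^2 = 9/5.
Compute ||v||^2 = v·v = 9.
Deficit = 9 − 9/5 = 36/5 ≥ 0, confirming Bessel's inequality. (The deficit equals ||v − Σ <v,e_j> e_j||^2, the squared distance from v to span{e_j}.)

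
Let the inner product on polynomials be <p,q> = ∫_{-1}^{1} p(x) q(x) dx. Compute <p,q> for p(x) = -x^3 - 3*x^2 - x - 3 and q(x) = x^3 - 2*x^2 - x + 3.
<p,q> = -1808/105

Expand the product: p(x)·q(x) = -x^6 - x^5 + 6*x^4 - x^3 - 2*x^2 - 9.
∫_{-1}^{1} of each monomial x^k gives [2/(k+1) if k even, 0 if k odd]. Integrating term-by-term (or equivalently evaluating the antiderivative F(x) = -x^7/7 - x^6/6 + 6*x^5/5 - x^4/4 - 2*x^3/3 - 9*x at the endpoints):
  F(1) − F(−1) = -3791/420 − (1147/140) = -1808/105.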